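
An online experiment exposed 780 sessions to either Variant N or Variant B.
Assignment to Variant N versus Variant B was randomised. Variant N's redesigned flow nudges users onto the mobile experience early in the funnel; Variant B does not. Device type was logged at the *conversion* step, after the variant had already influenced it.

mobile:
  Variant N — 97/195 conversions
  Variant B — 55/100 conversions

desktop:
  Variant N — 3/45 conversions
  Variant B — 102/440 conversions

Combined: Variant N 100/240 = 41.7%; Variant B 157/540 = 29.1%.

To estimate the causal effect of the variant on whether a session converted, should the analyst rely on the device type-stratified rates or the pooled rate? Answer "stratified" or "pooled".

pooled

Device type lies on the pathway variant → device type → outcome, so adjusting for it blocks the indirect effect. For the total causal effect of variant, use the unadjusted pooled rates.
Pooled: Variant N 41.7% vs Variant B 29.1%; Variant N is higher overall.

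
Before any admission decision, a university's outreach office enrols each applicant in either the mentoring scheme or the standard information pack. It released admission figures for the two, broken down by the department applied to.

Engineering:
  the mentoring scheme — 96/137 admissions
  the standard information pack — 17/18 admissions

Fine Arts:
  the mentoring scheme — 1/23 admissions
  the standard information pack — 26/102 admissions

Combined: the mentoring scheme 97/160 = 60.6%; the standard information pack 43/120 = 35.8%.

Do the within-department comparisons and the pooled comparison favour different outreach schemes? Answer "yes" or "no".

yes

Within each department level (Engineering 70.1% vs 94.4%; Fine Arts 4.3% vs 25.5%), the standard information pack has the higher rate every time. Pooled: 60.6% vs 35.8% — the mentoring scheme has the higher rate overall. The two comparisons disagree.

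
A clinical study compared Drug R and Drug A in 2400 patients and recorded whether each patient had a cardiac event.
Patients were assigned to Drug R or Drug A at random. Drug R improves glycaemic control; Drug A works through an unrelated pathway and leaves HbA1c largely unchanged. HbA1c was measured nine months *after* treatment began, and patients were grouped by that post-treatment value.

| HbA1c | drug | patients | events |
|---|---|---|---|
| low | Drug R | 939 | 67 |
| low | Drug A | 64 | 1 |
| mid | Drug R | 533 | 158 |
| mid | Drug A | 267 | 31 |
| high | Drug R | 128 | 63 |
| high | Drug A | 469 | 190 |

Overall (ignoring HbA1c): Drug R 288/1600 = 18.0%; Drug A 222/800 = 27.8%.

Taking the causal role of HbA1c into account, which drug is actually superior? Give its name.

Drug R

Drug A is lower inside every HbA1c stratum but Drug R is lower in aggregate. Whether to stratify depends on how HbA1c relates to the drug.
HbA1c here is a post-treatment variable shaped by the drug; conditioning on it would introduce bias rather than remove it. The overall comparison is the causal one.
Pooled: Drug R 18.0% vs Drug A 27.8%; Drug R is lower overall.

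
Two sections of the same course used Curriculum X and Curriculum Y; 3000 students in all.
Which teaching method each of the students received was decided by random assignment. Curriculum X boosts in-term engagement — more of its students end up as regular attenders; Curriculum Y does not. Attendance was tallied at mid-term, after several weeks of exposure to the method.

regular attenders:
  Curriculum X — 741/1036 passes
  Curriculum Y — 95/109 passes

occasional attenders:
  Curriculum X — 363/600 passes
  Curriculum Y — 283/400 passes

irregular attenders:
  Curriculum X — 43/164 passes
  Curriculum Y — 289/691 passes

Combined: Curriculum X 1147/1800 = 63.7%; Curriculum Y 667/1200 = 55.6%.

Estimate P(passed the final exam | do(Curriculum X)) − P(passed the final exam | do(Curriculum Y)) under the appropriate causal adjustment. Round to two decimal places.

+0.08

Curriculum Y is higher inside every mid-term attendance stratum but Curriculum X is higher in aggregate. Whether to stratify depends on how mid-term attendance relates to the teaching method.
Mid-term attendance here is a post-treatment variable shaped by the teaching method; conditioning on it would introduce bias rather than remove it. The overall comparison is the causal one.
The causal difference is the pooled difference: 0.637 − 0.556 = +0.081.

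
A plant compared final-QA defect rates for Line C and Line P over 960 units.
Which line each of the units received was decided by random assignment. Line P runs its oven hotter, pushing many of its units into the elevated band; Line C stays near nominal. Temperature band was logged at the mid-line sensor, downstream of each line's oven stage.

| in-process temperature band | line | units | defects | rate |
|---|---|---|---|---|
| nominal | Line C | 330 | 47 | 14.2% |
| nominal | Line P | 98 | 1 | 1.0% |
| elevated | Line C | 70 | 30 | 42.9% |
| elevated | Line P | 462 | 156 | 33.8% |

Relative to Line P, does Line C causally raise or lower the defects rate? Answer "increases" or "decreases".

decreases

Within every in-process temperature band level Line P has the lower rate, yet pooled Line C does — Simpson's reversal.
Because the line influences in-process temperature band, in-process temperature band is a post-treatment mediator, not a confounder. Stratifying on it would bias the estimate; the causal effect is the crude pooled difference.
Pooled: Line C 19.2% vs Line P 28.0%; Line C is lower overall.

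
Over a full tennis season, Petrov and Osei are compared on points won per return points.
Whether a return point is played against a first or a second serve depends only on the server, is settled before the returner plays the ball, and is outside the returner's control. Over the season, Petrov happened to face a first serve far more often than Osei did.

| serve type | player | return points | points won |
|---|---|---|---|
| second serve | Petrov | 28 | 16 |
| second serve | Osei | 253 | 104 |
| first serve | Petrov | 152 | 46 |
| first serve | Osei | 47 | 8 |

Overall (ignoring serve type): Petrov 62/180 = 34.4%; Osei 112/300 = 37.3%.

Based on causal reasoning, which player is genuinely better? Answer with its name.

Petrov

The serve type-specific comparison favours Petrov throughout, but the pooled figures favour Osei. The question is whether to condition on serve type.
Nothing the player does changes serve type; the imbalance is an allocation artefact. With serve type also predicting the outcome, the pooled figure is confounded, and the within-stratum comparison is the causal one.
Within each level — second serve: 57.1% vs 41.1%; first serve: 30.3% vs 17.0% — Petrov is higher every time.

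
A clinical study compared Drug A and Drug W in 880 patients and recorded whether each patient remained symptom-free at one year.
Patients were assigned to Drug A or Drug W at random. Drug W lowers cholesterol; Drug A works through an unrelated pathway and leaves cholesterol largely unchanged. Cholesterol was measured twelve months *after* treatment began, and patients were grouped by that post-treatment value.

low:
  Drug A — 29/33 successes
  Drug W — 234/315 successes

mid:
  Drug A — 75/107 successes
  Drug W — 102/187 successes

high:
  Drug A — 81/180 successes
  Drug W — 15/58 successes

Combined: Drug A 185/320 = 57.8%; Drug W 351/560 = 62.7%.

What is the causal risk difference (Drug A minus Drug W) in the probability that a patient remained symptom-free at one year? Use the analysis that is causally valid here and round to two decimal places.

-0.05

Because the drug influences cholesterol, cholesterol is a post-treatment mediator, not a confounder. Stratifying on it would bias the estimate; the causal effect is the crude pooled difference.
The causal difference is the pooled difference: 0.578 − 0.627 = -0.049.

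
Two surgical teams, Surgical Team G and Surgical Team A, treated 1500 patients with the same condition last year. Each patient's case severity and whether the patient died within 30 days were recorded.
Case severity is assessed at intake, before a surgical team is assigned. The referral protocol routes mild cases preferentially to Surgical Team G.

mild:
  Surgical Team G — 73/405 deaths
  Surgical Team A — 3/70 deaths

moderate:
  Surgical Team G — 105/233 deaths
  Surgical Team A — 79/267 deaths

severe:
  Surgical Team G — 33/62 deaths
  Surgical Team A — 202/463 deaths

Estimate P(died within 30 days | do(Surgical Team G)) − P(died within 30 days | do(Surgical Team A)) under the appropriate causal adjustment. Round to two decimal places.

+0.13

The case severity-specific comparison favours Surgical Team A throughout, but the pooled figures favour Surgical Team G. The question is whether to condition on case severity.
Nothing the surgical team does changes case severity; the imbalance is an allocation artefact. With case severity also predicting the outcome, the pooled figure is confounded, and the within-stratum comparison is the causal one.
Adjusting over the population distribution of case severity: 0.317·(0.180−0.043) + 0.333·(0.451−0.296) + 0.350·(0.532−0.436) = +0.129.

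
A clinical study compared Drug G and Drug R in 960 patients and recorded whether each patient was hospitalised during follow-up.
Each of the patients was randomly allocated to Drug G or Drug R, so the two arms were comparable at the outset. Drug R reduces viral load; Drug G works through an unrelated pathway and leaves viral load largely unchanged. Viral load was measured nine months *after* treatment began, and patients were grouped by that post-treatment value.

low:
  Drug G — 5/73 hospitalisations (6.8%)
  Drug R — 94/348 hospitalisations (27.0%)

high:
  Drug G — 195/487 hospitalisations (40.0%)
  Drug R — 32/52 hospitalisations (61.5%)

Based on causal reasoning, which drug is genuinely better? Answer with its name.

Drug R

Because the drug influences viral load, viral load is a post-treatment mediator, not a confounder. Stratifying on it would bias the estimate; the causal effect is the crude pooled difference.
Pooled: Drug G 35.7% vs Drug R 31.5%; Drug R is lower overall.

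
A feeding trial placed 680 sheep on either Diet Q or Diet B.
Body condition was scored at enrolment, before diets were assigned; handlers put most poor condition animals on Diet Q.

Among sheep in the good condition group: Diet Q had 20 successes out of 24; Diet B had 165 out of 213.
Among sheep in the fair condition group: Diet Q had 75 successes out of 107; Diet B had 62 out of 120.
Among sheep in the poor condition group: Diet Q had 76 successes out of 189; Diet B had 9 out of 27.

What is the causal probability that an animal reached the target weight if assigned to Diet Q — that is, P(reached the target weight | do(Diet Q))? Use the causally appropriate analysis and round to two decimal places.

Starting body condition is set before the diet has any effect — it is not caused by the diet — and it independently drives the outcome. That makes it a confounder, so the causal comparison is within starting body condition levels.
Standardising Diet Q to the population starting body condition mix: 0.349·20/24 + 0.334·75/107 + 0.318·76/189 = 0.652.

0.65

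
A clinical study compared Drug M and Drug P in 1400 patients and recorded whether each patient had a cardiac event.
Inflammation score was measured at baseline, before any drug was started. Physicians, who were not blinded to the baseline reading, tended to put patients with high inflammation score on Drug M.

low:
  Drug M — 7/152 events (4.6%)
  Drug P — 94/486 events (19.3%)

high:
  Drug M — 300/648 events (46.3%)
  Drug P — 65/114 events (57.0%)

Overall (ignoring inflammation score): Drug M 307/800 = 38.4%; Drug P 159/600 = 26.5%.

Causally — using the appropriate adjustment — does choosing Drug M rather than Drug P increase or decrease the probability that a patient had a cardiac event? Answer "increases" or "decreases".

Here inflammation score is a common cause — it drives both which drug a case falls under and the outcome. The crude comparison mixes populations; the stratum-specific rates are the causally relevant ones.
Within each level — low: 4.6% vs 19.3%; high: 46.3% vs 57.0% — Drug M is lower every time.

decreases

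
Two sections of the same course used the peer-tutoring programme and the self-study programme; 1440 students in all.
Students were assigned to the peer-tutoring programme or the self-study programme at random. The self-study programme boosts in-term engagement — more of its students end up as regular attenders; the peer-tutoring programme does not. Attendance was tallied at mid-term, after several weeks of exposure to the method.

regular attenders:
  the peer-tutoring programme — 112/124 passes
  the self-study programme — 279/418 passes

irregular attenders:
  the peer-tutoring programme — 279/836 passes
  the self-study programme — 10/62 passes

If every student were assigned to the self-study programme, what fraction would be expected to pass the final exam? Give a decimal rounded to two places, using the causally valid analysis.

0.60

Mid-term attendance here is a post-treatment variable shaped by the teaching method; conditioning on it would introduce bias rather than remove it. The overall comparison is the causal one.
So P(outcome | do(the self-study programme)) is just the pooled rate for the self-study programme: 289/480 = 0.602.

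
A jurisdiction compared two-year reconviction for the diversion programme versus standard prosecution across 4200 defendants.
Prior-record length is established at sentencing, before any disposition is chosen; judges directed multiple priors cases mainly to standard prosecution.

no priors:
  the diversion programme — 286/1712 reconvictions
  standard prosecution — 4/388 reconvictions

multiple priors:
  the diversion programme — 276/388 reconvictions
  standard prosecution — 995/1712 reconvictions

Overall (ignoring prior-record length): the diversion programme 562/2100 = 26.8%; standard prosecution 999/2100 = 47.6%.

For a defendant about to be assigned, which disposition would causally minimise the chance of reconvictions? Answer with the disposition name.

Here prior-record length is a common cause — it drives both which disposition a case falls under and the outcome. The crude comparison mixes populations; the stratum-specific rates are the causally relevant ones.
Within each level — no priors: 16.7% vs 1.0%; multiple priors: 71.1% vs 58.1% — standard prosecution is lower every time.

standard prosecution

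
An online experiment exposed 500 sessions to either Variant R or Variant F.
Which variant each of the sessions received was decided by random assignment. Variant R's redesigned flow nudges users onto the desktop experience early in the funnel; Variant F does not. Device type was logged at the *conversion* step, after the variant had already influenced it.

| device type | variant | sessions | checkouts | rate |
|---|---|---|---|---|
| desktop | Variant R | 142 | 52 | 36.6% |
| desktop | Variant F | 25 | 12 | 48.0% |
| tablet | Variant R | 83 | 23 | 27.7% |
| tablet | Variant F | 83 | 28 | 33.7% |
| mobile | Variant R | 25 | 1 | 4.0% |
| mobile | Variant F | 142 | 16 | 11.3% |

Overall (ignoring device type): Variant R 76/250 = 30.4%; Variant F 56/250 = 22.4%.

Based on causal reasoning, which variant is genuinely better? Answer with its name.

Variant R

Device type here is a post-treatment variable shaped by the variant; conditioning on it would introduce bias rather than remove it. The overall comparison is the causal one.
Pooled: Variant R 30.4% vs Variant F 22.4%; Variant R is higher overall.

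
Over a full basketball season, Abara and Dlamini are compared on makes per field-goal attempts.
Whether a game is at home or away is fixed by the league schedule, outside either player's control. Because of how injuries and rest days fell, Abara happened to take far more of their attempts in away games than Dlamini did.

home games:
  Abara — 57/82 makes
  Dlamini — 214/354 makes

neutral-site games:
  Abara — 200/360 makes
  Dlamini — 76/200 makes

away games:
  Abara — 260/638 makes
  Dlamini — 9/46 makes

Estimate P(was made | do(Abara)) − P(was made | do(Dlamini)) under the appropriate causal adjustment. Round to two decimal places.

Game venue satisfies the back-door criterion: it is not a descendant of the player, and it blocks the spurious path from player to outcome. Adjusting for it (i.e., using the within-game venue rates) gives the causal effect.
Adjusting over the population distribution of game venue: 0.260·(0.695−0.605) + 0.333·(0.556−0.380) + 0.407·(0.408−0.196) = +0.168.

+0.17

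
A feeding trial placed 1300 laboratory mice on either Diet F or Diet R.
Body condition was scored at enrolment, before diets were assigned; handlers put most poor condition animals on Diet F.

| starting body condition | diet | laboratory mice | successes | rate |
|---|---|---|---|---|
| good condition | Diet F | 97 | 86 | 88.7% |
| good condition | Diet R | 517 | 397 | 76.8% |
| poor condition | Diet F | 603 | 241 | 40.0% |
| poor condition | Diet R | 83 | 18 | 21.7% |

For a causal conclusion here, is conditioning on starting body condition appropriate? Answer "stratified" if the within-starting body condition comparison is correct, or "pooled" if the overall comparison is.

stratified

The imbalance in starting body condition arose from how laboratory mice were allocated, not from anything the diet did; and starting body condition independently affects the outcome. The pooled gap is confounded — condition on starting body condition.
Within each level — good condition: 88.7% vs 76.8%; poor condition: 40.0% vs 21.7% — Diet F is higher every time.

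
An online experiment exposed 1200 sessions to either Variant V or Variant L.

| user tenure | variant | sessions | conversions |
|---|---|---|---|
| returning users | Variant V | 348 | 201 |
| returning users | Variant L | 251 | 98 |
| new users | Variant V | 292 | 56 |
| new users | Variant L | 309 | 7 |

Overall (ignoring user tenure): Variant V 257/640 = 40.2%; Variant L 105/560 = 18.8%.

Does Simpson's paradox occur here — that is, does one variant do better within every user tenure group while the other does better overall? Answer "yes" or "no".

Within each user tenure level (returning users 57.8% vs 39.0%; new users 19.2% vs 2.3%), Variant V has the higher rate every time. Pooled: 40.2% vs 18.8% — Variant V has the higher rate overall. They agree.

no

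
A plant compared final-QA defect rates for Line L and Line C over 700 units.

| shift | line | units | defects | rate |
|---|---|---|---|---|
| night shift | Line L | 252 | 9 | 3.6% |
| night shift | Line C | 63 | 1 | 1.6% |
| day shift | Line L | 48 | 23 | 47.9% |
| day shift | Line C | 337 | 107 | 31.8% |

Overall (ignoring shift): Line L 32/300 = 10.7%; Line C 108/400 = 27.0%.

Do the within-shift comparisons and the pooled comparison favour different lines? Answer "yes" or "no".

Within each shift level (night shift 3.6% vs 1.6%; day shift 47.9% vs 31.8%), Line C has the lower rate every time. Pooled: 10.7% vs 27.0% — Line L has the lower rate overall. The two comparisons disagree.

yes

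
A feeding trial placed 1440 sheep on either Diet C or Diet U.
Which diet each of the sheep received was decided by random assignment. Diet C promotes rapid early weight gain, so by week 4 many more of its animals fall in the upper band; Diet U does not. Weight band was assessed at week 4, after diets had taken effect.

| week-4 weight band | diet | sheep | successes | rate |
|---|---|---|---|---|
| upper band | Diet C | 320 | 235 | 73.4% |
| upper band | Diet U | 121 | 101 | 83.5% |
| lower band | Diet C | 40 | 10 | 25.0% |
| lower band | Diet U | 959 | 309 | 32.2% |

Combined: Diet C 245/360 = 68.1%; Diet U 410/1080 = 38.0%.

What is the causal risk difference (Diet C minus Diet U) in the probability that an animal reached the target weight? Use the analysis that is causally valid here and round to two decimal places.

+0.30

Within every week-4 weight band level Diet U has the higher rate, yet pooled Diet C does — Simpson's reversal.
Week-4 weight band lies on the pathway diet → week-4 weight band → outcome, so adjusting for it blocks the indirect effect. For the total causal effect of diet, use the unadjusted pooled rates.
The causal difference is the pooled difference: 0.681 − 0.380 = +0.301.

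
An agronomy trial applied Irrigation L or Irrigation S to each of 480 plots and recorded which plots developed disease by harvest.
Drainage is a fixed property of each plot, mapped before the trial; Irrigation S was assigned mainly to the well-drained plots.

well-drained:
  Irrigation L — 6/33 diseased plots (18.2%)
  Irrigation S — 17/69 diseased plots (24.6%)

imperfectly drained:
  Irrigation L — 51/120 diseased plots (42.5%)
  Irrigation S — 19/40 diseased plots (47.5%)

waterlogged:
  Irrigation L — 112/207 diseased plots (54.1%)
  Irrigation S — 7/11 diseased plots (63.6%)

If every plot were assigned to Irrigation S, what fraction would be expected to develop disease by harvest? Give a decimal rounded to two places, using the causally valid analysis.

Since field drainage is a pre-existing factor (not a product of the irrigation) and it affects the outcome on its own, it is a confounder. The stratified rates, not the pooled rate, identify the causal effect.
Standardising Irrigation S to the population field drainage mix: 0.212·17/69 + 0.333·19/40 + 0.454·7/11 = 0.500.

0.50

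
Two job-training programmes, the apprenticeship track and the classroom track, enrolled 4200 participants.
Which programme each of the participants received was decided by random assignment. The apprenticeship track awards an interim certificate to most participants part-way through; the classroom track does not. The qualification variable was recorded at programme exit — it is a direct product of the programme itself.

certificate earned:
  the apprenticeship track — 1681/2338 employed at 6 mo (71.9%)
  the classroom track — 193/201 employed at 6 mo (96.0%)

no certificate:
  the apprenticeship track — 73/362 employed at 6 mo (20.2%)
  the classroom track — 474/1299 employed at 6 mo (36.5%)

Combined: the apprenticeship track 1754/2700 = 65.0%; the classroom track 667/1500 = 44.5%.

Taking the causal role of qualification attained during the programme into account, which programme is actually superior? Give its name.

Qualification attained during the programme is downstream of the programme. One should not condition on a consequence of treatment, so the overall rates are the right comparison.
Pooled: the apprenticeship track 65.0% vs the classroom track 44.5%; the apprenticeship track is higher overall.

the apprenticeship track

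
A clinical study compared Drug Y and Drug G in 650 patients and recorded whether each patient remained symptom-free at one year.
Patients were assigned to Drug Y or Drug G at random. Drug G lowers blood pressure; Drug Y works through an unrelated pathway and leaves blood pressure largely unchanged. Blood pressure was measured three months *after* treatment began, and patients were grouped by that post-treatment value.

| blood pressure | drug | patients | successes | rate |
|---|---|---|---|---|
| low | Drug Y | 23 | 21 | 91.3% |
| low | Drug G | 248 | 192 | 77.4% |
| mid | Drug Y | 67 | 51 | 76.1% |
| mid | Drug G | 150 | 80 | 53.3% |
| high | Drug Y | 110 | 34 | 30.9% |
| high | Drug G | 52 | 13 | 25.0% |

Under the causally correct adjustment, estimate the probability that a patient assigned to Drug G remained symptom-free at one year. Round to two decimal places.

0.63

The blood pressure-specific comparison favours Drug Y throughout, but the pooled figures favour Drug G. The question is whether to condition on blood pressure.
The distribution of blood pressure is itself part of what the drug does — it is an intermediate outcome. Holding it fixed would remove that part of the effect; the total effect is the pooled difference.
So P(outcome | do(Drug G)) is just the pooled rate for Drug G: 285/450 = 0.633.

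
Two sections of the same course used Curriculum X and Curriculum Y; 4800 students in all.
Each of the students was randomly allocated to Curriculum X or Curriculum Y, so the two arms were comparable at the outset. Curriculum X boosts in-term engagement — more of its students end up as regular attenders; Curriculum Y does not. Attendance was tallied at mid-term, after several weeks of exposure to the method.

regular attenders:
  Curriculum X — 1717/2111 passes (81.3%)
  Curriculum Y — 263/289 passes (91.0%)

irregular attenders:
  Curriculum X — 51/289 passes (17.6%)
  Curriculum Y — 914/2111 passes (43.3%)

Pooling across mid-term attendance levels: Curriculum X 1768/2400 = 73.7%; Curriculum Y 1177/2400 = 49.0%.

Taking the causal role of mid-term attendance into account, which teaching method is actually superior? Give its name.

Curriculum X

The distribution of mid-term attendance is itself part of what the teaching method does — it is an intermediate outcome. Holding it fixed would remove that part of the effect; the total effect is the pooled difference.
Pooled: Curriculum X 73.7% vs Curriculum Y 49.0%; Curriculum X is higher overall.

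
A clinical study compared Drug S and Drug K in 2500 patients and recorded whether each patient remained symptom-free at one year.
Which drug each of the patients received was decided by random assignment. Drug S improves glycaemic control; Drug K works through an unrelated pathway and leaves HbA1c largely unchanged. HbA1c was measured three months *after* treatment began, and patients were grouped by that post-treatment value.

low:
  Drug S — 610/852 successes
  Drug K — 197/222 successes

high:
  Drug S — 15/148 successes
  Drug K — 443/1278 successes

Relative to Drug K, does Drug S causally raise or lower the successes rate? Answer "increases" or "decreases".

increases

Within every HbA1c level Drug K has the higher rate, yet pooled Drug S does — Simpson's reversal.
Because the drug influences HbA1c, HbA1c is a post-treatment mediator, not a confounder. Stratifying on it would bias the estimate; the causal effect is the crude pooled difference.
Pooled: Drug S 62.5% vs Drug K 42.7%; Drug S is higher overall.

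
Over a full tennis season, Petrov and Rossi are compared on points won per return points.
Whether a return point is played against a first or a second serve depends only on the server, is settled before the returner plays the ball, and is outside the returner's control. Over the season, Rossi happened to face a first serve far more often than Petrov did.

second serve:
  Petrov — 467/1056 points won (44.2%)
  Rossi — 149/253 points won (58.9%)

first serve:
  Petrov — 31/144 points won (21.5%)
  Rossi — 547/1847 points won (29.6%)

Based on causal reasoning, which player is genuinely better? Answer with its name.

The imbalance in serve type arose from how return points were allocated, not from anything the player did; and serve type independently affects the outcome. The pooled gap is confounded — condition on serve type.
Within each level — second serve: 44.2% vs 58.9%; first serve: 21.5% vs 29.6% — Rossi is higher every time.

Rossi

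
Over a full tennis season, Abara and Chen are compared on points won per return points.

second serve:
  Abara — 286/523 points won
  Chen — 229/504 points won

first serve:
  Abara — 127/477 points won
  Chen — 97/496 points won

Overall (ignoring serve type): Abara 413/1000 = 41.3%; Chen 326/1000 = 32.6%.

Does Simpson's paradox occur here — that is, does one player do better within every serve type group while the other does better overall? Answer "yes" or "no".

Within each serve type level (second serve 54.7% vs 45.4%; first serve 26.6% vs 19.6%), Abara has the higher rate every time. Pooled: 41.3% vs 32.6% — Abara has the higher rate overall. They agree.

no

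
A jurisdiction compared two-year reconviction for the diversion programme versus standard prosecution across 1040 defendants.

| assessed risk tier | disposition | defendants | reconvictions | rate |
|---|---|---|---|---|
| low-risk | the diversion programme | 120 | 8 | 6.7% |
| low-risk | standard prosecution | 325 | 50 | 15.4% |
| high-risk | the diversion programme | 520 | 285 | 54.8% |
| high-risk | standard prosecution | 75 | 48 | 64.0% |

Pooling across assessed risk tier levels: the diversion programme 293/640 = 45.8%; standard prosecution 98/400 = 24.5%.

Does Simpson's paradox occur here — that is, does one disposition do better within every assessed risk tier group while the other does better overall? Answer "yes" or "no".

Within each assessed risk tier level (low-risk 6.7% vs 15.4%; high-risk 54.8% vs 64.0%), the diversion programme has the lower rate every time. Pooled: 45.8% vs 24.5% — standard prosecution has the lower rate overall. The two comparisons disagree.

yes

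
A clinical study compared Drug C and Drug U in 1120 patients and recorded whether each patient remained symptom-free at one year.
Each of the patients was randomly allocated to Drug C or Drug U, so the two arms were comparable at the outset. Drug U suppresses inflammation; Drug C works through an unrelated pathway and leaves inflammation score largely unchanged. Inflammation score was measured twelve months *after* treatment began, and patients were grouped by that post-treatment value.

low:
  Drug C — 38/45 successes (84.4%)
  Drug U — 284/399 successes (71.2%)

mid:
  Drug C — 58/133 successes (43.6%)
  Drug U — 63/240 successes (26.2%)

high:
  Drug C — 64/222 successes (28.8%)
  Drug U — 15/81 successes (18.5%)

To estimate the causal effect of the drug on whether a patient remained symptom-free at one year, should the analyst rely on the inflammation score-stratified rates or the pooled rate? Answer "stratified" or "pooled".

The stratified and pooled comparisons disagree (Drug C wins within each inflammation score; Drug U wins overall), so the answer turns on the causal role of inflammation score.
Inflammation score lies on the pathway drug → inflammation score → outcome, so adjusting for it blocks the indirect effect. For the total causal effect of drug, use the unadjusted pooled rates.
Pooled: Drug C 40.0% vs Drug U 50.3%; Drug U is higher overall.

pooled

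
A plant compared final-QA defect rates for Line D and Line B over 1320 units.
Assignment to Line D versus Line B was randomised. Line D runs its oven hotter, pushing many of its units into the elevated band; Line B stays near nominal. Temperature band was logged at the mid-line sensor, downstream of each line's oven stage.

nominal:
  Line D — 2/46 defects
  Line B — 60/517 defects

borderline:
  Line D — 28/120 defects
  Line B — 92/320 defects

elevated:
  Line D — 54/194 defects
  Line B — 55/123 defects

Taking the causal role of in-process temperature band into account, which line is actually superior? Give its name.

Line B

Within every in-process temperature band level Line D has the lower rate, yet pooled Line B does — Simpson's reversal.
Stratifying would compare lines among units the lines themselves sorted into in-process temperature band groups — a form of selection on an intermediate. The unconditioned pooled rates give the total causal effect.
Pooled: Line D 23.3% vs Line B 21.6%; Line B is lower overall.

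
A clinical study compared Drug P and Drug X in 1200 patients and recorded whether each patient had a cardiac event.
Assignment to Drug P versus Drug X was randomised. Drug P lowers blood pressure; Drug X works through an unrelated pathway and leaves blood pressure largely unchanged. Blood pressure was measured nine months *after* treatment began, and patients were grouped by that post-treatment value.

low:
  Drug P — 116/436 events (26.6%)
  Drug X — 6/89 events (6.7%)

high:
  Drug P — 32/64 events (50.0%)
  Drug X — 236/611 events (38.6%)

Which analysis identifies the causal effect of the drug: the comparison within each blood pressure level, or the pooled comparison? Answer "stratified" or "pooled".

Because the drug influences blood pressure, blood pressure is a post-treatment mediator, not a confounder. Stratifying on it would bias the estimate; the causal effect is the crude pooled difference.
Pooled: Drug P 29.6% vs Drug X 34.6%; Drug P is lower overall.

pooled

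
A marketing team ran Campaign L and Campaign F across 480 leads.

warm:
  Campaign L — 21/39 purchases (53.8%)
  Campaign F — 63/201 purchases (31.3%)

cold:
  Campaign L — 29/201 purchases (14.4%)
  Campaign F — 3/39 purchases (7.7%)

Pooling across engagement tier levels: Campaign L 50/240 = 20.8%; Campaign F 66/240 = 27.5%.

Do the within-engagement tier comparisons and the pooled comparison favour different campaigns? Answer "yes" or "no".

yes

Within each engagement tier level (warm 53.8% vs 31.3%; cold 14.4% vs 7.7%), Campaign L has the higher rate every time. Pooled: 20.8% vs 27.5% — Campaign F has the higher rate overall. The two comparisons disagree.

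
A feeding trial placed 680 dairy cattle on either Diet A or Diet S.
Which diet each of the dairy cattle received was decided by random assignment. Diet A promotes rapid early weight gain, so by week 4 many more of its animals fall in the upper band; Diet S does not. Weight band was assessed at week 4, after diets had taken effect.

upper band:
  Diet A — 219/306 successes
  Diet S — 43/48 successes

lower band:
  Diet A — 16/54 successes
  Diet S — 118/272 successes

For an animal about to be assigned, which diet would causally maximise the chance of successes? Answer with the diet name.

Diet A

Week-4 weight band here is a post-treatment variable shaped by the diet; conditioning on it would introduce bias rather than remove it. The overall comparison is the causal one.
Pooled: Diet A 65.3% vs Diet S 50.3%; Diet A is higher overall.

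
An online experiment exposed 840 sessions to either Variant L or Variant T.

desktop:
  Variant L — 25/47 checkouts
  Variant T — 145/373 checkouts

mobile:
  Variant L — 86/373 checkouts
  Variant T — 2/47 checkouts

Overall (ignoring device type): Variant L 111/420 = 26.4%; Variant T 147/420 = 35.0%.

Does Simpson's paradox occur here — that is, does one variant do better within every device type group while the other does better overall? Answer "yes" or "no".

Within each device type level (desktop 53.2% vs 38.9%; mobile 23.1% vs 4.3%), Variant L has the higher rate every time. Pooled: 26.4% vs 35.0% — Variant T has the higher rate overall. The two comparisons disagree.

yes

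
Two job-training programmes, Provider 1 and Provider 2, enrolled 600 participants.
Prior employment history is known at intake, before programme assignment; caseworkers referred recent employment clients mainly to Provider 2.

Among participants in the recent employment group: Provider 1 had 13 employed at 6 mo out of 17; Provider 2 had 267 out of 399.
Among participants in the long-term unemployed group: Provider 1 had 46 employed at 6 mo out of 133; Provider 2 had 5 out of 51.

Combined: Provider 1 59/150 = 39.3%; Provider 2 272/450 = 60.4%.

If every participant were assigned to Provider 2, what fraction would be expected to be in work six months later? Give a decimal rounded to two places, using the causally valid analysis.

0.49

Within every prior employment history level Provider 1 has the higher rate, yet pooled Provider 2 does — Simpson's reversal.
Here prior employment history is a common cause — it drives both which programme a case falls under and the outcome. The crude comparison mixes populations; the stratum-specific rates are the causally relevant ones.
Standardising Provider 2 to the population prior employment history mix: 0.693·267/399 + 0.307·5/51 = 0.494.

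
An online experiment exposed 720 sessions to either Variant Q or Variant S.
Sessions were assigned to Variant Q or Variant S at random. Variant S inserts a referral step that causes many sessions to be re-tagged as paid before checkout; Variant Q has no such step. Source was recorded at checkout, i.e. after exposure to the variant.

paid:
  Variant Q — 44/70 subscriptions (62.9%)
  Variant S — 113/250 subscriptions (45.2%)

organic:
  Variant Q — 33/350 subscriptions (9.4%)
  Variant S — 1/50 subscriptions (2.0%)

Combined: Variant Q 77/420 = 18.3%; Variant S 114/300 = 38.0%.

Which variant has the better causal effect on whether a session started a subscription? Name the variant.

Traffic source lies on the pathway variant → traffic source → outcome, so adjusting for it blocks the indirect effect. For the total causal effect of variant, use the unadjusted pooled rates.
Pooled: Variant Q 18.3% vs Variant S 38.0%; Variant S is higher overall.

Variant S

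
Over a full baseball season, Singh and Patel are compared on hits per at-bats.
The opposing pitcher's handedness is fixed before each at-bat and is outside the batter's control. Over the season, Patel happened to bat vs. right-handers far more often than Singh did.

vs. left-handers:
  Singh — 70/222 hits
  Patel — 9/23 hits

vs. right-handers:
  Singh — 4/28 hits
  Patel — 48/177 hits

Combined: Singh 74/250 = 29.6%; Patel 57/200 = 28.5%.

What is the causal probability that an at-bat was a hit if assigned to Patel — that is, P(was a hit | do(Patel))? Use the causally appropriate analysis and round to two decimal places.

The imbalance in pitcher handedness arose from how at-bats were allocated, not from anything the player did; and pitcher handedness independently affects the outcome. The pooled gap is confounded — condition on pitcher handedness.
Standardising Patel to the population pitcher handedness mix: 0.544·9/23 + 0.456·48/177 = 0.337.

0.34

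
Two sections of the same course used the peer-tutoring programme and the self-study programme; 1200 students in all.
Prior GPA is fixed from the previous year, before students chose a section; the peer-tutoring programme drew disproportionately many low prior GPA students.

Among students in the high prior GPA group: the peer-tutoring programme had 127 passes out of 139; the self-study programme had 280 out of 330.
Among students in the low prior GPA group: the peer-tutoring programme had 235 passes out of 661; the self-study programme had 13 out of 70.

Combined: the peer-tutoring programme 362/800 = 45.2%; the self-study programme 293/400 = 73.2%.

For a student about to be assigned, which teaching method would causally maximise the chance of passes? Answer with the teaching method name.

the peer-tutoring programme

Within every prior GPA band level the peer-tutoring programme has the higher rate, yet pooled the self-study programme does — Simpson's reversal.
Since prior GPA band is a pre-existing factor (not a product of the teaching method) and it affects the outcome on its own, it is a confounder. The stratified rates, not the pooled rate, identify the causal effect.
Within each level — high prior GPA: 91.4% vs 84.8%; low prior GPA: 35.6% vs 18.6% — the peer-tutoring programme is higher every time.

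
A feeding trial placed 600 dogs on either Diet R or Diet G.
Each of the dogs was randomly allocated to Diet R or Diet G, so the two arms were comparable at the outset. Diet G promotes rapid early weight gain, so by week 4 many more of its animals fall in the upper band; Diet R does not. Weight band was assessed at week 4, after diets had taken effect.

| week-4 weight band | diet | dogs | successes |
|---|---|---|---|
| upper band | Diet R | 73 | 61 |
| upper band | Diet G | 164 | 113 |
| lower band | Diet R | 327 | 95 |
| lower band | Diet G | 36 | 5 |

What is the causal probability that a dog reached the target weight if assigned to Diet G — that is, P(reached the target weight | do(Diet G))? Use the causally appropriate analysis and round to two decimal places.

The stratified and pooled comparisons disagree (Diet R wins within each week-4 weight band; Diet G wins overall), so the answer turns on the causal role of week-4 weight band.
Week-4 weight band is downstream of the diet. One should not condition on a consequence of treatment, so the overall rates are the right comparison.
So P(outcome | do(Diet G)) is just the pooled rate for Diet G: 118/200 = 0.590.

0.59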